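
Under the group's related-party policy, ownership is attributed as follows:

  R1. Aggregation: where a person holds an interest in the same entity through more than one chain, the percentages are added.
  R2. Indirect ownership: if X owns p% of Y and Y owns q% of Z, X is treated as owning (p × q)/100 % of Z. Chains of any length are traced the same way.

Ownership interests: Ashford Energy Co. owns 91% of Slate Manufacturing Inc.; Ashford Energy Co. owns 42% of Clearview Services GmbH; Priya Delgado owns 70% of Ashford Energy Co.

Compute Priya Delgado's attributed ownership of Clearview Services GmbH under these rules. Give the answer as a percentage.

Chain via Ashford Energy Co. (R2): 70% × 42% = 29.4% of Clearview Services GmbH.

29.4%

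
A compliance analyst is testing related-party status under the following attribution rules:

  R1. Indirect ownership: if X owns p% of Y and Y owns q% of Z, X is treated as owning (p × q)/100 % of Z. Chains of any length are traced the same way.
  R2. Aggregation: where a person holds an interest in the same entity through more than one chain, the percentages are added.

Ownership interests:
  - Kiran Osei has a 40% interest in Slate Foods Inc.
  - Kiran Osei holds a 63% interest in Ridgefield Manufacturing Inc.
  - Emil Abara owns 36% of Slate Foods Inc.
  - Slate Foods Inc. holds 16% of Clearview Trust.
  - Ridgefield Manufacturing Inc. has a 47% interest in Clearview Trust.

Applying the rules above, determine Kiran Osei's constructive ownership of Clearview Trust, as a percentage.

36.01%

Chain via Ridgefield Manufacturing Inc. (R1): 63% × 47% = 29.61% of Clearview Trust.
Chain via Slate Foods Inc. (R1): 40% × 16% = 6.4% of Clearview Trust.
Aggregating (R2): 29.61% + 6.4% = 36.01%.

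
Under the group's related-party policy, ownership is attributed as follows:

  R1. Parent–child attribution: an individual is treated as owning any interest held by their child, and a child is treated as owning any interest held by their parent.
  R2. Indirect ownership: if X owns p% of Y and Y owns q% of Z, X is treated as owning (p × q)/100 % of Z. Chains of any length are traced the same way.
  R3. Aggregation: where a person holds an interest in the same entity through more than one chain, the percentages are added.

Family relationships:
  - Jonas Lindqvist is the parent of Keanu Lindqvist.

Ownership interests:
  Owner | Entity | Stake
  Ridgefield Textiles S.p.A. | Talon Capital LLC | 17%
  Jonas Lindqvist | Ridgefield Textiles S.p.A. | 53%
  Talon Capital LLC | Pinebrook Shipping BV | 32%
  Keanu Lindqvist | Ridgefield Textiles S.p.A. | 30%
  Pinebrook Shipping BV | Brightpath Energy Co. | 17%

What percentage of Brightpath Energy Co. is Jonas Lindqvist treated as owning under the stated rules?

By parent–child attribution (R1), Jonas Lindqvist is treated as also owning Keanu Lindqvist's interest in Ridgefield Textiles S.p.A, giving 53% + 30% = 83%.
Chain via Ridgefield Textiles S.p.A. → Talon Capital LLC → Pinebrook Shipping BV (R2): 83% × 17% × 32% × 17% = 0.767584% of Brightpath Energy Co.

0.767584%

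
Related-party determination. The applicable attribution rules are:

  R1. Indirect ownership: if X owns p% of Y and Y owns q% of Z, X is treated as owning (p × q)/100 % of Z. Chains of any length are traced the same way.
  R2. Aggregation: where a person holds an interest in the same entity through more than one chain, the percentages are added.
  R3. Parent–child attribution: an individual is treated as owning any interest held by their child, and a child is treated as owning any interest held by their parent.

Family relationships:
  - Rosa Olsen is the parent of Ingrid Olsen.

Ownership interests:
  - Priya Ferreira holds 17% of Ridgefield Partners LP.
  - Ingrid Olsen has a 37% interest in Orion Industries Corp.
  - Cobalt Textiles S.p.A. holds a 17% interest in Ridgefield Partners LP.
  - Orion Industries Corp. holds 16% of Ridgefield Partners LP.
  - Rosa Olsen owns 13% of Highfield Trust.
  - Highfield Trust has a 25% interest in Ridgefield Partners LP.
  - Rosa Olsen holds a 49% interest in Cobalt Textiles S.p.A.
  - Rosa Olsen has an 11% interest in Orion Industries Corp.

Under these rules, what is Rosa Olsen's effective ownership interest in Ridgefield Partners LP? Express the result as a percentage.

By parent–child attribution (R3), Rosa Olsen is treated as also owning Ingrid Olsen's interest in Orion Industries Corp, giving 11% + 37% = 48%.
Chain via Orion Industries Corp. (R1): 48% × 16% = 7.68% of Ridgefield Partners LP.
Chain via Cobalt Textiles S.p.A. (R1): 49% × 17% = 8.33% of Ridgefield Partners LP.
Chain via Highfield Trust (R1): 13% × 25% = 3.25% of Ridgefield Partners LP.
Aggregating (R2): 7.68% + 8.33% + 3.25% = 19.26%.

19.26%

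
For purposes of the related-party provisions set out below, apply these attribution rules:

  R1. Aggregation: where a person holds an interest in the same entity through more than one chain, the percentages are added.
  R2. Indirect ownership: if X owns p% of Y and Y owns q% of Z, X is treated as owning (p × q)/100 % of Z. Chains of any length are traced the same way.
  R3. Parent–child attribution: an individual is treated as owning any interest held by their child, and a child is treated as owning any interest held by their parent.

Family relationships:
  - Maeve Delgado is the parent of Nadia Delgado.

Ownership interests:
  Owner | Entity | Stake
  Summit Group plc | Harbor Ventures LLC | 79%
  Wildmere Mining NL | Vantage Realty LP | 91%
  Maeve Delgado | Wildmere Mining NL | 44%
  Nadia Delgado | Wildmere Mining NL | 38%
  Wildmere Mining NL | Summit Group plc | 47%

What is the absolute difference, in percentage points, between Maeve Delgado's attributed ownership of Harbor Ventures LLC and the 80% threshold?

49.5534

By parent–child attribution (R3), Maeve Delgado is treated as also owning Nadia Delgado's interest in Wildmere Mining NL, giving 44% + 38% = 82%.
Chain via Wildmere Mining NL → Summit Group plc (R2): 82% × 47% × 79% = 30.4466% of Harbor Ventures LLC.
30.4466% falls short of the 80% threshold by 49.5534 percentage points.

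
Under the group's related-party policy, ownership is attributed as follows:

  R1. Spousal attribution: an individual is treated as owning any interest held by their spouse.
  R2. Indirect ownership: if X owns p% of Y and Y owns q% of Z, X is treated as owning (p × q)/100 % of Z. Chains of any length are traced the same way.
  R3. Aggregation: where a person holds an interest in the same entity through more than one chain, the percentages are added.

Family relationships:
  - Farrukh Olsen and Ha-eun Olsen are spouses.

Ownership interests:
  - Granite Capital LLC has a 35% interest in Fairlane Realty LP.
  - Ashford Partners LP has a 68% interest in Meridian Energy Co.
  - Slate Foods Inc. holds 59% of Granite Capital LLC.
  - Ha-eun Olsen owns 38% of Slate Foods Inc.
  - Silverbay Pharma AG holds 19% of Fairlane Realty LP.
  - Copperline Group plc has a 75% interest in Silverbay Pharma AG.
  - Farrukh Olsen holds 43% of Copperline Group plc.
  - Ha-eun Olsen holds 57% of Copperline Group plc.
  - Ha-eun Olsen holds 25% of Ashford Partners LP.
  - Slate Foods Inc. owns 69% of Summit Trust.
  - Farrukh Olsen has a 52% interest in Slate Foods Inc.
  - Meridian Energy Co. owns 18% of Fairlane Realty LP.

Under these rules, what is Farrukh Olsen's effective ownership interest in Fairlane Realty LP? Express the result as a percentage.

By spousal attribution (R1), Farrukh Olsen is treated as also owning Ha-eun Olsen's interest in Copperline Group plc, giving 43% + 57% = 100%.
By spousal attribution (R1), Farrukh Olsen is treated as also owning Ha-eun Olsen's interest in Slate Foods Inc, giving 52% + 38% = 90%.
By spousal attribution (R1), Farrukh Olsen is treated as owning Ha-eun Olsen's 25% interest in Ashford Partners LP.
Chain via Copperline Group plc → Silverbay Pharma AG (R2): 100% × 75% × 19% = 14.25% of Fairlane Realty LP.
Chain via Slate Foods Inc. → Granite Capital LLC (R2): 90% × 59% × 35% = 18.585% of Fairlane Realty LP.
Chain via Ashford Partners LP → Meridian Energy Co. (R2): 25% × 68% × 18% = 3.06% of Fairlane Realty LP.
Aggregating (R3): 14.25% + 18.585% + 3.06% = 35.895%.

35.895%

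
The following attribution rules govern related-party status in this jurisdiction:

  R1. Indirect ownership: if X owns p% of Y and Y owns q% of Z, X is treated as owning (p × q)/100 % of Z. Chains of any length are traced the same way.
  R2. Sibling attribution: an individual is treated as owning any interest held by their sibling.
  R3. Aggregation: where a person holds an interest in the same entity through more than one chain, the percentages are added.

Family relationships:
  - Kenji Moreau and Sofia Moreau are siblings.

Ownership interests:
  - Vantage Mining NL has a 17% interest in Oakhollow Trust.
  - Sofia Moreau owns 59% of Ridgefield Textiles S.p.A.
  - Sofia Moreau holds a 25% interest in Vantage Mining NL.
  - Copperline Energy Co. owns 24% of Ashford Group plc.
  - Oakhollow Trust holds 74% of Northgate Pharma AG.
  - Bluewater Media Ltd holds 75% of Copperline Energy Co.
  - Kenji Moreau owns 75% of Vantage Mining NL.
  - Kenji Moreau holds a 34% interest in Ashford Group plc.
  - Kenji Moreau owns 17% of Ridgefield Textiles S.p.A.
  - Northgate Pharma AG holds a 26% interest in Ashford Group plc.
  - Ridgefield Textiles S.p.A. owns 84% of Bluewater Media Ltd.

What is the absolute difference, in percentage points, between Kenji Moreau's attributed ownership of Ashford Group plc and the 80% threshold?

31.238

By sibling attribution (R2), Kenji Moreau is treated as also owning Sofia Moreau's interest in Ridgefield Textiles S.p.A, giving 17% + 59% = 76%.
By sibling attribution (R2), Kenji Moreau is treated as also owning Sofia Moreau's interest in Vantage Mining NL, giving 75% + 25% = 100%.
Chain via Ridgefield Textiles S.p.A. → Bluewater Media Ltd → Copperline Energy Co. (R1): 76% × 84% × 75% × 24% = 11.4912% of Ashford Group plc.
Chain via Vantage Mining NL → Oakhollow Trust → Northgate Pharma AG (R1): 100% × 17% × 74% × 26% = 3.2708% of Ashford Group plc.
Direct interest in Ashford Group plc: 34%.
Aggregating (R3): 11.4912% + 3.2708% + 34% = 48.762%.
48.762% falls short of the 80% threshold by 31.238 percentage points.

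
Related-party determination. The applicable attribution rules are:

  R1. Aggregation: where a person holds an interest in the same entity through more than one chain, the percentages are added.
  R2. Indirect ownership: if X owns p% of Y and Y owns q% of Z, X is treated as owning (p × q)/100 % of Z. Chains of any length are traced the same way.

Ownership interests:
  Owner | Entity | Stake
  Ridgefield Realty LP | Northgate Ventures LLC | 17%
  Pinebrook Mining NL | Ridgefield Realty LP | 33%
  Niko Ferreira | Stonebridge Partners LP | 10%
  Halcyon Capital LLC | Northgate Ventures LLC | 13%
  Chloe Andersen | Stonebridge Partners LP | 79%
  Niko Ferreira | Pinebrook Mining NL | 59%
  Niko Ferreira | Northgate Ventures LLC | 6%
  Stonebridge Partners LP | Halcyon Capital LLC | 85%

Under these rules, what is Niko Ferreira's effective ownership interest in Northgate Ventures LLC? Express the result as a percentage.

10.4149%

Chain via Stonebridge Partners LP → Halcyon Capital LLC (R2): 10% × 85% × 13% = 1.105% of Northgate Ventures LLC.
Chain via Pinebrook Mining NL → Ridgefield Realty LP (R2): 59% × 33% × 17% = 3.3099% of Northgate Ventures LLC.
Direct interest in Northgate Ventures LLC: 6%.
Aggregating (R1): 1.105% + 3.3099% + 6% = 10.4149%.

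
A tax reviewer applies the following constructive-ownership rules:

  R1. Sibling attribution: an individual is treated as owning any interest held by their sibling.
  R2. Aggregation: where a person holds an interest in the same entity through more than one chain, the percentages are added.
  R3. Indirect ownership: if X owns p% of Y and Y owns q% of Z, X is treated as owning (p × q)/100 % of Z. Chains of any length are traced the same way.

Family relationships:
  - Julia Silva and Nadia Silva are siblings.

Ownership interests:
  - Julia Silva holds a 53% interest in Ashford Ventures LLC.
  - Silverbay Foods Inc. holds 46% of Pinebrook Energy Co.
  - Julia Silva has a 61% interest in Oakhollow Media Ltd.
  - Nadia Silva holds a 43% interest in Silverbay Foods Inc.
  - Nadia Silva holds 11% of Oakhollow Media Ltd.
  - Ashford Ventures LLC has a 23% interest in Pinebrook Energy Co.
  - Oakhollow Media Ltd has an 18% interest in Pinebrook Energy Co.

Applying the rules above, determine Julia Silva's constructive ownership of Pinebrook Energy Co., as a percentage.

By sibling attribution (R1), Julia Silva is treated as also owning Nadia Silva's interest in Oakhollow Media Ltd, giving 61% + 11% = 72%.
By sibling attribution (R1), Julia Silva is treated as owning Nadia Silva's 43% interest in Silverbay Foods Inc.
Chain via Ashford Ventures LLC (R3): 53% × 23% = 12.19% of Pinebrook Energy Co.
Chain via Oakhollow Media Ltd (R3): 72% × 18% = 12.96% of Pinebrook Energy Co.
Chain via Silverbay Foods Inc. (R3): 43% × 46% = 19.78% of Pinebrook Energy Co.
Aggregating (R2): 12.19% + 12.96% + 19.78% = 44.93%.

44.93%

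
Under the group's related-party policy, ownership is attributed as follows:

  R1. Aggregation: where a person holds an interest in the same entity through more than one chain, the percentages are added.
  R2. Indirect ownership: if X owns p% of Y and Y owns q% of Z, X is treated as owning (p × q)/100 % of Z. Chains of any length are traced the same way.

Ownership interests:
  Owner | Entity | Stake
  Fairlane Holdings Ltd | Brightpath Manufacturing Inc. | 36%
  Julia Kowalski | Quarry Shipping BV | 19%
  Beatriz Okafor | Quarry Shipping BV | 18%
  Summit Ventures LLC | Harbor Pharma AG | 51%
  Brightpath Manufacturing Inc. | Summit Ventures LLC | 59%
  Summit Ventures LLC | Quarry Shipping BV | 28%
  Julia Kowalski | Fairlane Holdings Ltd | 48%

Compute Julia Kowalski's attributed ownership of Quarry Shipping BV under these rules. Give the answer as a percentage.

21.854656%

Chain via Fairlane Holdings Ltd → Brightpath Manufacturing Inc. → Summit Ventures LLC (R2): 48% × 36% × 59% × 28% = 2.854656% of Quarry Shipping BV.
Direct interest in Quarry Shipping BV: 19%.
Aggregating (R1): 2.854656% + 19% = 21.854656%.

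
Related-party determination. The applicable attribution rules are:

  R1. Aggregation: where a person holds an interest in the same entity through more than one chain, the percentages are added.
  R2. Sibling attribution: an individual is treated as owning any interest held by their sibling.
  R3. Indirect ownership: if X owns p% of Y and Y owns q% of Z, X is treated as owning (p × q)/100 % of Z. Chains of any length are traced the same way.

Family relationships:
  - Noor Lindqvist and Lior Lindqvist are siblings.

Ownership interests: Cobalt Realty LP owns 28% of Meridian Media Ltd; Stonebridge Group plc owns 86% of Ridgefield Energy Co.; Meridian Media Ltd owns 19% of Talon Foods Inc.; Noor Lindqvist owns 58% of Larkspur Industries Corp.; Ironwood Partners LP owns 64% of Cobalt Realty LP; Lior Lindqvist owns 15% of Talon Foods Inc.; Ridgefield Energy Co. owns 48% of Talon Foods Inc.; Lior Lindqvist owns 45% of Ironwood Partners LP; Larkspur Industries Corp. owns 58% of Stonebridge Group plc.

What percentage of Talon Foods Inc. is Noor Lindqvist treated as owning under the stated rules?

30.418752%

By sibling attribution (R2), Noor Lindqvist is treated as owning Lior Lindqvist's 45% interest in Ironwood Partners LP.
By sibling attribution (R2), Noor Lindqvist is treated as owning Lior Lindqvist's 15% interest in Talon Foods Inc.
Chain via Larkspur Industries Corp. → Stonebridge Group plc → Ridgefield Energy Co. (R3): 58% × 58% × 86% × 48% = 13.886592% of Talon Foods Inc.
Chain via Ironwood Partners LP → Cobalt Realty LP → Meridian Media Ltd (R3): 45% × 64% × 28% × 19% = 1.53216% of Talon Foods Inc.
Direct interest in Talon Foods Inc: 15%.
Aggregating (R1): 13.886592% + 1.53216% + 15% = 30.418752%.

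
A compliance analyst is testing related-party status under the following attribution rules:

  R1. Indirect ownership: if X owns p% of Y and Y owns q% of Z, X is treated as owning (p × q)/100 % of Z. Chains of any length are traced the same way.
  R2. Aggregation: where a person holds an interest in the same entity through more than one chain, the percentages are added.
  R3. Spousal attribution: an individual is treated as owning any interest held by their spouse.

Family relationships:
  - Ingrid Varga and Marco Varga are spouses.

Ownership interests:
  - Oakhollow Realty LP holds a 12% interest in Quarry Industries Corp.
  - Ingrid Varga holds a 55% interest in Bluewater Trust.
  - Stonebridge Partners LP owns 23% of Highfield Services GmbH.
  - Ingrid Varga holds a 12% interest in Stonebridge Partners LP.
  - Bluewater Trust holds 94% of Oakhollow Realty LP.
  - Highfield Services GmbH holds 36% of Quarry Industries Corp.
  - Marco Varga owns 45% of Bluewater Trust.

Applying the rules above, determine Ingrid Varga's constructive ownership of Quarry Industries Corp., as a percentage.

By spousal attribution (R3), Ingrid Varga is treated as also owning Marco Varga's interest in Bluewater Trust, giving 55% + 45% = 100%.
Chain via Stonebridge Partners LP → Highfield Services GmbH (R1): 12% × 23% × 36% = 0.9936% of Quarry Industries Corp.
Chain via Bluewater Trust → Oakhollow Realty LP (R1): 100% × 94% × 12% = 11.28% of Quarry Industries Corp.
Aggregating (R2): 0.9936% + 11.28% = 12.2736%.

12.2736%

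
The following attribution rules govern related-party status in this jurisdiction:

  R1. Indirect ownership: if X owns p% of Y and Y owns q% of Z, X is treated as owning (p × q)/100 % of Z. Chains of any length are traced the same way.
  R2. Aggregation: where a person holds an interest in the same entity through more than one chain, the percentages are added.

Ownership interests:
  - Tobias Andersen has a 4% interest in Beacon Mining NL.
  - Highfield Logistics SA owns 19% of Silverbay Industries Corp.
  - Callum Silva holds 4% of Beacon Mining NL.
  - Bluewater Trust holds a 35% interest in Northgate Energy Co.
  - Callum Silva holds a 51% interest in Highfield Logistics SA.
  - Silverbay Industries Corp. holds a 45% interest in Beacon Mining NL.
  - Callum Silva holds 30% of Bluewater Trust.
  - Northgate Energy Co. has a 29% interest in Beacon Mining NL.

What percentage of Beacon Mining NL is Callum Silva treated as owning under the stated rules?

11.4055%

Chain via Highfield Logistics SA → Silverbay Industries Corp. (R1): 51% × 19% × 45% = 4.3605% of Beacon Mining NL.
Chain via Bluewater Trust → Northgate Energy Co. (R1): 30% × 35% × 29% = 3.045% of Beacon Mining NL.
Direct interest in Beacon Mining NL: 4%.
Aggregating (R2): 4.3605% + 3.045% + 4% = 11.4055%.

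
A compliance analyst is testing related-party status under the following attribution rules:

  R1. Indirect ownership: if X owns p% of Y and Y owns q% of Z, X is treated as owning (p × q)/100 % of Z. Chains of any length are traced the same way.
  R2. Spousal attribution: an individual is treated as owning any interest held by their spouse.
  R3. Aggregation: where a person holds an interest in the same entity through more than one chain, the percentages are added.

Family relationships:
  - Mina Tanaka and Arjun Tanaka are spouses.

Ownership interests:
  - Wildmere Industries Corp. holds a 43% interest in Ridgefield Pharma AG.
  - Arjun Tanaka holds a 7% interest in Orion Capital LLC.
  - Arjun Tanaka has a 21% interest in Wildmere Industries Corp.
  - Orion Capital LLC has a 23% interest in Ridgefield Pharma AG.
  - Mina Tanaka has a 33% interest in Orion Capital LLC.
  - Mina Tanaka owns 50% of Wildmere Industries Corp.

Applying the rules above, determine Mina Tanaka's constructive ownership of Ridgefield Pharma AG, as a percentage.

By spousal attribution (R2), Mina Tanaka is treated as also owning Arjun Tanaka's interest in Orion Capital LLC, giving 33% + 7% = 40%.
By spousal attribution (R2), Mina Tanaka is treated as also owning Arjun Tanaka's interest in Wildmere Industries Corp, giving 50% + 21% = 71%.
Chain via Orion Capital LLC (R1): 40% × 23% = 9.2% of Ridgefield Pharma AG.
Chain via Wildmere Industries Corp. (R1): 71% × 43% = 30.53% of Ridgefield Pharma AG.
Aggregating (R3): 9.2% + 30.53% = 39.73%.

39.73%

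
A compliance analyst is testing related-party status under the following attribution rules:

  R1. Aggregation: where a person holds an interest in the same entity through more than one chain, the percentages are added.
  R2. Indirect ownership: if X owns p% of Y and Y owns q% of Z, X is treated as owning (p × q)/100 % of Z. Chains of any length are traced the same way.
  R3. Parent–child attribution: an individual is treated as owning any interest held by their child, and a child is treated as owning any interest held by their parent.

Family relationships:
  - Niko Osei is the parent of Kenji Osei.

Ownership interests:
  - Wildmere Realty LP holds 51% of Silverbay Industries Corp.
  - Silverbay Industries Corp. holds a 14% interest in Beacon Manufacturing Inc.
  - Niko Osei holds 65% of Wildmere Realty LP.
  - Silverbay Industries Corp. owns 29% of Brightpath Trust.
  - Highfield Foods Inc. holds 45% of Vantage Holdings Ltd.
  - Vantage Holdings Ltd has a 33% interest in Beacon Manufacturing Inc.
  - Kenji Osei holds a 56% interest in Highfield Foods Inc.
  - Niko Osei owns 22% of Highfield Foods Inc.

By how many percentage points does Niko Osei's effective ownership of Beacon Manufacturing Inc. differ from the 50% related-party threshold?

By parent–child attribution (R3), Niko Osei is treated as also owning Kenji Osei's interest in Highfield Foods Inc, giving 22% + 56% = 78%.
Chain via Wildmere Realty LP → Silverbay Industries Corp. (R2): 65% × 51% × 14% = 4.641% of Beacon Manufacturing Inc.
Chain via Highfield Foods Inc. → Vantage Holdings Ltd (R2): 78% × 45% × 33% = 11.583% of Beacon Manufacturing Inc.
Aggregating (R1): 4.641% + 11.583% = 16.224%.
16.224% falls short of the 50% threshold by 33.776 percentage points.

33.776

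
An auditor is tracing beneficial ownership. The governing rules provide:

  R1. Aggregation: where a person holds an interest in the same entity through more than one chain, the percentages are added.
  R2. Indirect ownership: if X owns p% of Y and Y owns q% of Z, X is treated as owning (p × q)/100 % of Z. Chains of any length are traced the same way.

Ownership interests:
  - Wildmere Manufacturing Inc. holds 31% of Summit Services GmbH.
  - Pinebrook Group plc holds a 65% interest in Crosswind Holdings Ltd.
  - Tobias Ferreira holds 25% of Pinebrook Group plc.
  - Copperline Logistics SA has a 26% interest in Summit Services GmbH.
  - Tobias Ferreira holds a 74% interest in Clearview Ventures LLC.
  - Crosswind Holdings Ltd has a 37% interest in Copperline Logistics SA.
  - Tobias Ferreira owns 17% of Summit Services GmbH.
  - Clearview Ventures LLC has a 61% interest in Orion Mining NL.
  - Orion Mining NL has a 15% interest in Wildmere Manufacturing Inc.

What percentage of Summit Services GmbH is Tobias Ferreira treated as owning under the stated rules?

Chain via Pinebrook Group plc → Crosswind Holdings Ltd → Copperline Logistics SA (R2): 25% × 65% × 37% × 26% = 1.56325% of Summit Services GmbH.
Chain via Clearview Ventures LLC → Orion Mining NL → Wildmere Manufacturing Inc. (R2): 74% × 61% × 15% × 31% = 2.09901% of Summit Services GmbH.
Direct interest in Summit Services GmbH: 17%.
Aggregating (R1): 1.56325% + 2.09901% + 17% = 20.66226%.

20.66226%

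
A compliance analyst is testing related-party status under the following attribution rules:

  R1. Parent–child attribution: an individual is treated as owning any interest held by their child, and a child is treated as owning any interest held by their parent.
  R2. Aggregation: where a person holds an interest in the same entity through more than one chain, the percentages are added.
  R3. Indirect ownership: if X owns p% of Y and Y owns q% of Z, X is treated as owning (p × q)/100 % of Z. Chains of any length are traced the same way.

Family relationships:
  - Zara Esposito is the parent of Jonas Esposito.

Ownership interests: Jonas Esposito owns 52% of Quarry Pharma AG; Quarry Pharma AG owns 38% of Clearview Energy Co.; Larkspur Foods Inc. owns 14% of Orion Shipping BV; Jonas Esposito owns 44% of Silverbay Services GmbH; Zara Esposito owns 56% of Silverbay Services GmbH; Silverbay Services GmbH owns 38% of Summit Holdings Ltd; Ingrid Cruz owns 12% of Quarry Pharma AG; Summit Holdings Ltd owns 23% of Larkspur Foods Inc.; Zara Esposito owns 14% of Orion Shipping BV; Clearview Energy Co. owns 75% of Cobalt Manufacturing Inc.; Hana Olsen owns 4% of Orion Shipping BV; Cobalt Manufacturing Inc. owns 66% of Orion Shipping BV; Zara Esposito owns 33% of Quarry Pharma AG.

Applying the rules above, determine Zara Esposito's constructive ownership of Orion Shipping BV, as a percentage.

By parent–child attribution (R1), Zara Esposito is treated as also owning Jonas Esposito's interest in Silverbay Services GmbH, giving 56% + 44% = 100%.
By parent–child attribution (R1), Zara Esposito is treated as also owning Jonas Esposito's interest in Quarry Pharma AG, giving 33% + 52% = 85%.
Chain via Silverbay Services GmbH → Summit Holdings Ltd → Larkspur Foods Inc. (R3): 100% × 38% × 23% × 14% = 1.2236% of Orion Shipping BV.
Chain via Quarry Pharma AG → Clearview Energy Co. → Cobalt Manufacturing Inc. (R3): 85% × 38% × 75% × 66% = 15.9885% of Orion Shipping BV.
Direct interest in Orion Shipping BV: 14%.
Aggregating (R2): 1.2236% + 15.9885% + 14% = 31.2121%.

31.2121%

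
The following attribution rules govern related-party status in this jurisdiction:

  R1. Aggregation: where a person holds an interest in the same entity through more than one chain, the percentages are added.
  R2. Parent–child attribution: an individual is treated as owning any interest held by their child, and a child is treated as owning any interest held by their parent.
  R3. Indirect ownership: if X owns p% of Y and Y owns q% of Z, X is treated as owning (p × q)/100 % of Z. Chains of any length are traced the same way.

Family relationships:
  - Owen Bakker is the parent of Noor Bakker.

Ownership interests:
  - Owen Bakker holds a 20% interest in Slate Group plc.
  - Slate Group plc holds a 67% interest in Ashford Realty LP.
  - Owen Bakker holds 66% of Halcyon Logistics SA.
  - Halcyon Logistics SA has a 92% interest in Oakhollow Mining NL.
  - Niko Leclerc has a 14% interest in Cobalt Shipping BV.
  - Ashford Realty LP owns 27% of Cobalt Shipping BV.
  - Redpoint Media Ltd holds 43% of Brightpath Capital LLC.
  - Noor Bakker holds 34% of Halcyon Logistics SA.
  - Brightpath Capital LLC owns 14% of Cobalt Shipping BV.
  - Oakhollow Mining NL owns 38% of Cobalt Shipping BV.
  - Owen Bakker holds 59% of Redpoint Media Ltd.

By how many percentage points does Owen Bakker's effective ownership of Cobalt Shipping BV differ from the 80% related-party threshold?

By parent–child attribution (R2), Owen Bakker is treated as also owning Noor Bakker's interest in Halcyon Logistics SA, giving 66% + 34% = 100%.
Chain via Slate Group plc → Ashford Realty LP (R3): 20% × 67% × 27% = 3.618% of Cobalt Shipping BV.
Chain via Halcyon Logistics SA → Oakhollow Mining NL (R3): 100% × 92% × 38% = 34.96% of Cobalt Shipping BV.
Chain via Redpoint Media Ltd → Brightpath Capital LLC (R3): 59% × 43% × 14% = 3.5518% of Cobalt Shipping BV.
Aggregating (R1): 3.618% + 34.96% + 3.5518% = 42.1298%.
42.1298% falls short of the 80% threshold by 37.8702 percentage points.

37.8702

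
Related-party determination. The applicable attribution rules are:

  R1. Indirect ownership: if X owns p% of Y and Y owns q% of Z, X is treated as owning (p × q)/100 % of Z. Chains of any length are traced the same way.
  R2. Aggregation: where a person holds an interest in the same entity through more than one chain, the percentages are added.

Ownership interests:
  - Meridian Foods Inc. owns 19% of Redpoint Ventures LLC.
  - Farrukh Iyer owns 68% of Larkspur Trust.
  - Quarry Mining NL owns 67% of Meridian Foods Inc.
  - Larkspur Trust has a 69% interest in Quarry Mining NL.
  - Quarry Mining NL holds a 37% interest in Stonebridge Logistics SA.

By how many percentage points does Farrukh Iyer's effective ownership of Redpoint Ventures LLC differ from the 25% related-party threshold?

19.027084

Chain via Larkspur Trust → Quarry Mining NL → Meridian Foods Inc. (R1): 68% × 69% × 67% × 19% = 5.972916% of Redpoint Ventures LLC.
5.972916% falls short of the 25% threshold by 19.027084 percentage points.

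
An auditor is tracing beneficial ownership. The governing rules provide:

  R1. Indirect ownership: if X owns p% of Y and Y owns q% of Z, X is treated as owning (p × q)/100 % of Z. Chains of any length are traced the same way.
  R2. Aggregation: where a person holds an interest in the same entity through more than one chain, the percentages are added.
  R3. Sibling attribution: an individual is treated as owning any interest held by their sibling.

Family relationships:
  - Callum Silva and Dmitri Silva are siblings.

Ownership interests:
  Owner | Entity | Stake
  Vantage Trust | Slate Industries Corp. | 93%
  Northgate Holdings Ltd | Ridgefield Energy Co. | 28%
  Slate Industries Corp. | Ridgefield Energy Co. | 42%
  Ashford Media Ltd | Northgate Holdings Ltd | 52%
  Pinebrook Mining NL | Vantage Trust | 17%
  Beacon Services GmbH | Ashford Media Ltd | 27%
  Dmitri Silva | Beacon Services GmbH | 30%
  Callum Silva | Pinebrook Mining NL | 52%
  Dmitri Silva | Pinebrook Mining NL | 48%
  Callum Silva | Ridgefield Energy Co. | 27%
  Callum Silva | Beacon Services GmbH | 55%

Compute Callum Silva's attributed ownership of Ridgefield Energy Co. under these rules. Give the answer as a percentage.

By sibling attribution (R3), Callum Silva is treated as also owning Dmitri Silva's interest in Beacon Services GmbH, giving 55% + 30% = 85%.
By sibling attribution (R3), Callum Silva is treated as also owning Dmitri Silva's interest in Pinebrook Mining NL, giving 52% + 48% = 100%.
Chain via Beacon Services GmbH → Ashford Media Ltd → Northgate Holdings Ltd (R1): 85% × 27% × 52% × 28% = 3.34152% of Ridgefield Energy Co.
Chain via Pinebrook Mining NL → Vantage Trust → Slate Industries Corp. (R1): 100% × 17% × 93% × 42% = 6.6402% of Ridgefield Energy Co.
Direct interest in Ridgefield Energy Co: 27%.
Aggregating (R2): 3.34152% + 6.6402% + 27% = 36.98172%.

36.98172%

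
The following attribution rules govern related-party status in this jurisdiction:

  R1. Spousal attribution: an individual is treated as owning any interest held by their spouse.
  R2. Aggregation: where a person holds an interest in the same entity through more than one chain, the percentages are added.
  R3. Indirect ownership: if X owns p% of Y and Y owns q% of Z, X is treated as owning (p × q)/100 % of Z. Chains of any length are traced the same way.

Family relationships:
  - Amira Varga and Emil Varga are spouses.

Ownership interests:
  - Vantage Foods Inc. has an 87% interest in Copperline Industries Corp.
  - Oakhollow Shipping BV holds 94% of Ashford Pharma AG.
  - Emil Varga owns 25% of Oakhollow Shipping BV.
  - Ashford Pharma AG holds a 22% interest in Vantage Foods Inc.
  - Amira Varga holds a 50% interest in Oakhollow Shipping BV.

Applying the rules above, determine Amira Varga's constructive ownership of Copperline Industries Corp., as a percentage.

By spousal attribution (R1), Amira Varga is treated as also owning Emil Varga's interest in Oakhollow Shipping BV, giving 50% + 25% = 75%.
Chain via Oakhollow Shipping BV → Ashford Pharma AG → Vantage Foods Inc. (R3): 75% × 94% × 22% × 87% = 13.4937% of Copperline Industries Corp.

13.4937%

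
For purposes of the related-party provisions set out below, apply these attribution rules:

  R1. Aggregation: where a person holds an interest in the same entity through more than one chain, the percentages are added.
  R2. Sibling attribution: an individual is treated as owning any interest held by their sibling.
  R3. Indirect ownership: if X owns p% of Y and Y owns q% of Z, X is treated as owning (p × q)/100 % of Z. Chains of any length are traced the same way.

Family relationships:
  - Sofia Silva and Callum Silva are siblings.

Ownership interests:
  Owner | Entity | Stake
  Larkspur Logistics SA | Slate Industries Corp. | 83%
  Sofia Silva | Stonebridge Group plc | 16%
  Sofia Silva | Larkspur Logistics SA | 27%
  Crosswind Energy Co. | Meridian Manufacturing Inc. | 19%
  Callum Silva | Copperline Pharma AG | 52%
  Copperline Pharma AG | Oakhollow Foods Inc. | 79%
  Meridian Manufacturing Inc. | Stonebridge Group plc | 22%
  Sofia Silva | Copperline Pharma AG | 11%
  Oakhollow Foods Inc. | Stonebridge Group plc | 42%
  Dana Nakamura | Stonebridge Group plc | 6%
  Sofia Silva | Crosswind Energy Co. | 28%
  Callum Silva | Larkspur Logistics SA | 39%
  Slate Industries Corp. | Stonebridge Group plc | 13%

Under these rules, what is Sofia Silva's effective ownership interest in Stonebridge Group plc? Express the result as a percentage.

By sibling attribution (R2), Sofia Silva is treated as also owning Callum Silva's interest in Larkspur Logistics SA, giving 27% + 39% = 66%.
By sibling attribution (R2), Sofia Silva is treated as also owning Callum Silva's interest in Copperline Pharma AG, giving 11% + 52% = 63%.
Chain via Larkspur Logistics SA → Slate Industries Corp. (R3): 66% × 83% × 13% = 7.1214% of Stonebridge Group plc.
Chain via Copperline Pharma AG → Oakhollow Foods Inc. (R3): 63% × 79% × 42% = 20.9034% of Stonebridge Group plc.
Chain via Crosswind Energy Co. → Meridian Manufacturing Inc. (R3): 28% × 19% × 22% = 1.1704% of Stonebridge Group plc.
Direct interest in Stonebridge Group plc: 16%.
Aggregating (R1): 7.1214% + 20.9034% + 1.1704% + 16% = 45.1952%.

45.1952%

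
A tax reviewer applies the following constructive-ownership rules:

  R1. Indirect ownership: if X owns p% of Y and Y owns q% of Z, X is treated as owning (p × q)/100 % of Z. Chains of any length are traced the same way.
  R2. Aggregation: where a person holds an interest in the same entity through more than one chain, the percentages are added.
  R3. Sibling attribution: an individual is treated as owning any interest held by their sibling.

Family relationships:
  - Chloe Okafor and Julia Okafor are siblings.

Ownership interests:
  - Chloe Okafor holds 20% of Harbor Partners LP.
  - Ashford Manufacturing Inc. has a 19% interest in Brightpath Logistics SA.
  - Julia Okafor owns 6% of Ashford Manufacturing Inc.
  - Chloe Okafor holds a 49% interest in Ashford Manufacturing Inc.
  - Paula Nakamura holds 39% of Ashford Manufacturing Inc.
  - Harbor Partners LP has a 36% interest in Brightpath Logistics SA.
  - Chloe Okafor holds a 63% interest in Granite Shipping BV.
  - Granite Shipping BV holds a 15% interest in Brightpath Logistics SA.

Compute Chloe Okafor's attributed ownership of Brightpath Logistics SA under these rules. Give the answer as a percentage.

27.1%

By sibling attribution (R3), Chloe Okafor is treated as also owning Julia Okafor's interest in Ashford Manufacturing Inc, giving 49% + 6% = 55%.
Chain via Granite Shipping BV (R1): 63% × 15% = 9.45% of Brightpath Logistics SA.
Chain via Ashford Manufacturing Inc. (R1): 55% × 19% = 10.45% of Brightpath Logistics SA.
Chain via Harbor Partners LP (R1): 20% × 36% = 7.2% of Brightpath Logistics SA.
Aggregating (R2): 9.45% + 10.45% + 7.2% = 27.1%.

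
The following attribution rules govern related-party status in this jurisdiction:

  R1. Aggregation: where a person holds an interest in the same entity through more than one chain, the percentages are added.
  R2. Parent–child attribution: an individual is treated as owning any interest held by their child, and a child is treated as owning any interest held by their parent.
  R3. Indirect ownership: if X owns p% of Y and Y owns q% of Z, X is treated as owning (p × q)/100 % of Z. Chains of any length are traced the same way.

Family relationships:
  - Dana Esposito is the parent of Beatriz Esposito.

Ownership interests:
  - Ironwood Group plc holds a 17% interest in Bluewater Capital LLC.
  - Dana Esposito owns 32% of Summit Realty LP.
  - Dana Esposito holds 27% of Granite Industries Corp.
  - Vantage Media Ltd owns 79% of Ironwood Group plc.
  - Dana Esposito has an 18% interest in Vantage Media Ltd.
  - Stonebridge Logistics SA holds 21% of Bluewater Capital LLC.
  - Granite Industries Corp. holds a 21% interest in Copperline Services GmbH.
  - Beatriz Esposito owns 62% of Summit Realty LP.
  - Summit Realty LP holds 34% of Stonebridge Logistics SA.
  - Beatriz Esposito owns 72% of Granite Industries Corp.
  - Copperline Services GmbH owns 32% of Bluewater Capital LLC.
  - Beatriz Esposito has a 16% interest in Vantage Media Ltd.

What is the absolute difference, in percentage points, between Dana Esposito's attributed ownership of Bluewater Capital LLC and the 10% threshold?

By parent–child attribution (R2), Dana Esposito is treated as also owning Beatriz Esposito's interest in Granite Industries Corp, giving 27% + 72% = 99%.
By parent–child attribution (R2), Dana Esposito is treated as also owning Beatriz Esposito's interest in Vantage Media Ltd, giving 18% + 16% = 34%.
By parent–child attribution (R2), Dana Esposito is treated as also owning Beatriz Esposito's interest in Summit Realty LP, giving 32% + 62% = 94%.
Chain via Granite Industries Corp. → Copperline Services GmbH (R3): 99% × 21% × 32% = 6.6528% of Bluewater Capital LLC.
Chain via Vantage Media Ltd → Ironwood Group plc (R3): 34% × 79% × 17% = 4.5662% of Bluewater Capital LLC.
Chain via Summit Realty LP → Stonebridge Logistics SA (R3): 94% × 34% × 21% = 6.7116% of Bluewater Capital LLC.
Aggregating (R1): 6.6528% + 4.5662% + 6.7116% = 17.9306%.
17.9306% exceeds the 10% threshold by 7.9306 percentage points.

7.9306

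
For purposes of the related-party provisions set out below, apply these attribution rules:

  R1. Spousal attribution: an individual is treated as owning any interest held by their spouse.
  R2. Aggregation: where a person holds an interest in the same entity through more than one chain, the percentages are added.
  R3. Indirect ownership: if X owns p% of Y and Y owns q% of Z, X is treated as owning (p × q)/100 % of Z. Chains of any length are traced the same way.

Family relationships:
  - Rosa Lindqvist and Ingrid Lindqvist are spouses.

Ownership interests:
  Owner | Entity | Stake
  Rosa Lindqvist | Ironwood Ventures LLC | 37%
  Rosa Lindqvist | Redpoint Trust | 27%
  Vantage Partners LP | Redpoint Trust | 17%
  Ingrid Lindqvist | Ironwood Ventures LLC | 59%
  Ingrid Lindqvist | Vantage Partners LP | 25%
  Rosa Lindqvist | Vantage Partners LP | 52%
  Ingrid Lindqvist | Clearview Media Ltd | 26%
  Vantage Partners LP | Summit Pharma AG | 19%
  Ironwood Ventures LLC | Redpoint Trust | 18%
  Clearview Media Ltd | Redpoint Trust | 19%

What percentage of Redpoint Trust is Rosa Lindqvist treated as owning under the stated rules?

By spousal attribution (R1), Rosa Lindqvist is treated as also owning Ingrid Lindqvist's interest in Ironwood Ventures LLC, giving 37% + 59% = 96%.
By spousal attribution (R1), Rosa Lindqvist is treated as also owning Ingrid Lindqvist's interest in Vantage Partners LP, giving 52% + 25% = 77%.
By spousal attribution (R1), Rosa Lindqvist is treated as owning Ingrid Lindqvist's 26% interest in Clearview Media Ltd.
Chain via Ironwood Ventures LLC (R3): 96% × 18% = 17.28% of Redpoint Trust.
Chain via Vantage Partners LP (R3): 77% × 17% = 13.09% of Redpoint Trust.
Direct interest in Redpoint Trust: 27%.
Chain via Clearview Media Ltd (R3): 26% × 19% = 4.94% of Redpoint Trust.
Aggregating (R2): 17.28% + 13.09% + 27% + 4.94% = 62.31%.

62.31%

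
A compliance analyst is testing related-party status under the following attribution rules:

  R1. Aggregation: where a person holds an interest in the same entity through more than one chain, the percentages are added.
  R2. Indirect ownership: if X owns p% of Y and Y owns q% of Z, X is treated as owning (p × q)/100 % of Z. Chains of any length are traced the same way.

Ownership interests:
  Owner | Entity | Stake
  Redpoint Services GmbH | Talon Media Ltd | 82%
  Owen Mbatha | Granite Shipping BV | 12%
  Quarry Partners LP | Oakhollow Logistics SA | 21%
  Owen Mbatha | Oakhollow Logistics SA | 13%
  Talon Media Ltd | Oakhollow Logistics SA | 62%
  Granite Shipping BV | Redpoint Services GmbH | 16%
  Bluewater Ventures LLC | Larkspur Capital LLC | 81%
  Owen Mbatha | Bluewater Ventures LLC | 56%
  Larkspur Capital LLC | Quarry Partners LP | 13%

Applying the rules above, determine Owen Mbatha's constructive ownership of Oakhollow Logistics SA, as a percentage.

Chain via Granite Shipping BV → Redpoint Services GmbH → Talon Media Ltd (R2): 12% × 16% × 82% × 62% = 0.976128% of Oakhollow Logistics SA.
Chain via Bluewater Ventures LLC → Larkspur Capital LLC → Quarry Partners LP (R2): 56% × 81% × 13% × 21% = 1.238328% of Oakhollow Logistics SA.
Direct interest in Oakhollow Logistics SA: 13%.
Aggregating (R1): 0.976128% + 1.238328% + 13% = 15.214456%.

15.214456%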